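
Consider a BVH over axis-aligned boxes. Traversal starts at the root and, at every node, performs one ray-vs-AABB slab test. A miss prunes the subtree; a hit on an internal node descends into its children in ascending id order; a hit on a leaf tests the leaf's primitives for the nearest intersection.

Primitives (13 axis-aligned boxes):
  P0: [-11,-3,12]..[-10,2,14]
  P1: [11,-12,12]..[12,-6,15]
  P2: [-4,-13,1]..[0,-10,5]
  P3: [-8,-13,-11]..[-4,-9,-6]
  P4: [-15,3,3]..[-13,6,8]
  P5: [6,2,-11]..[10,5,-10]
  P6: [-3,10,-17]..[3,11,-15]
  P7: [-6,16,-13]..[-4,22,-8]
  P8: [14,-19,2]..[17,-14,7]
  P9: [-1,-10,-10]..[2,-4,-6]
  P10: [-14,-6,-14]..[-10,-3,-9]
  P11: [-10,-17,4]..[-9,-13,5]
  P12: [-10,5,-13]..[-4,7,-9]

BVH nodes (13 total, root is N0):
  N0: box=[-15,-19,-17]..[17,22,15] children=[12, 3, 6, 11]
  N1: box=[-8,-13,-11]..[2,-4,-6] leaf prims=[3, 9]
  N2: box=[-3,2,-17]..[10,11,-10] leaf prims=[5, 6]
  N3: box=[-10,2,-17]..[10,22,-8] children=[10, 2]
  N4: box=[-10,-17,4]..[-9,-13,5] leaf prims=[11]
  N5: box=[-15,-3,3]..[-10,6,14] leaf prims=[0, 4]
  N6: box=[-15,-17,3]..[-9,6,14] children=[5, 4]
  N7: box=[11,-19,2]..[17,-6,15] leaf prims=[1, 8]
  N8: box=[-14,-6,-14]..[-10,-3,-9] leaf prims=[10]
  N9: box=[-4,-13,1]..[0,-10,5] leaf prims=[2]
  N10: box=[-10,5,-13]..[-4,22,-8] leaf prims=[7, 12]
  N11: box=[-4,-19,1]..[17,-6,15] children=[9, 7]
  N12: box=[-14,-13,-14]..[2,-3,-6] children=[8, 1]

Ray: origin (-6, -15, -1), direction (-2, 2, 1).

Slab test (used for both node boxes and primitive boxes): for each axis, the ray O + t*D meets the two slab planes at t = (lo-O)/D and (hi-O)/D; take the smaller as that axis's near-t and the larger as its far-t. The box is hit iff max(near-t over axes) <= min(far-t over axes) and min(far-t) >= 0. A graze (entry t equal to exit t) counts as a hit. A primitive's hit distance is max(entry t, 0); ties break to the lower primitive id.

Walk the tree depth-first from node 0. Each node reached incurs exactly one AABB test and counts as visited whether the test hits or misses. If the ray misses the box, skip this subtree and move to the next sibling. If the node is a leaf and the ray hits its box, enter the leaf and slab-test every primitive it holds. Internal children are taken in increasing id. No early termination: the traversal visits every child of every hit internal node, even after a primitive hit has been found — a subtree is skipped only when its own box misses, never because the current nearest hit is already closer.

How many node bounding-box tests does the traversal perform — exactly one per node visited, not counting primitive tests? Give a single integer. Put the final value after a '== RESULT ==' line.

Traverse from the root:
N0 x:[-23/2,9/2] y:[-2,37/2] z:[-16,16] -> hit [-2,9/2], descend [3, 6, 11, 12]
  N3 x:[-8,2] y:[17/2,37/2] z:[-16,-7] -> miss, prune
  N6 x:[3/2,9/2] y:[-1,21/2] z:[4,15] -> hit [4,9/2], descend [4, 5]
    N4 x:[3/2,2] y:[-1,1] z:[5,6] -> miss, prune
    N5 x:[2,9/2] y:[6,21/2] z:[4,15] -> miss, prune
  N11 x:[-23/2,-1] y:[-2,9/2] z:[2,16] -> miss, prune
  N12 x:[-4,4] y:[1,6] z:[-13,-5] -> miss, prune

7 AABB tests over nodes [0, 3, 6, 4, 5, 11, 12]; 0 leaves entered; closest miss.

== RESULT ==
7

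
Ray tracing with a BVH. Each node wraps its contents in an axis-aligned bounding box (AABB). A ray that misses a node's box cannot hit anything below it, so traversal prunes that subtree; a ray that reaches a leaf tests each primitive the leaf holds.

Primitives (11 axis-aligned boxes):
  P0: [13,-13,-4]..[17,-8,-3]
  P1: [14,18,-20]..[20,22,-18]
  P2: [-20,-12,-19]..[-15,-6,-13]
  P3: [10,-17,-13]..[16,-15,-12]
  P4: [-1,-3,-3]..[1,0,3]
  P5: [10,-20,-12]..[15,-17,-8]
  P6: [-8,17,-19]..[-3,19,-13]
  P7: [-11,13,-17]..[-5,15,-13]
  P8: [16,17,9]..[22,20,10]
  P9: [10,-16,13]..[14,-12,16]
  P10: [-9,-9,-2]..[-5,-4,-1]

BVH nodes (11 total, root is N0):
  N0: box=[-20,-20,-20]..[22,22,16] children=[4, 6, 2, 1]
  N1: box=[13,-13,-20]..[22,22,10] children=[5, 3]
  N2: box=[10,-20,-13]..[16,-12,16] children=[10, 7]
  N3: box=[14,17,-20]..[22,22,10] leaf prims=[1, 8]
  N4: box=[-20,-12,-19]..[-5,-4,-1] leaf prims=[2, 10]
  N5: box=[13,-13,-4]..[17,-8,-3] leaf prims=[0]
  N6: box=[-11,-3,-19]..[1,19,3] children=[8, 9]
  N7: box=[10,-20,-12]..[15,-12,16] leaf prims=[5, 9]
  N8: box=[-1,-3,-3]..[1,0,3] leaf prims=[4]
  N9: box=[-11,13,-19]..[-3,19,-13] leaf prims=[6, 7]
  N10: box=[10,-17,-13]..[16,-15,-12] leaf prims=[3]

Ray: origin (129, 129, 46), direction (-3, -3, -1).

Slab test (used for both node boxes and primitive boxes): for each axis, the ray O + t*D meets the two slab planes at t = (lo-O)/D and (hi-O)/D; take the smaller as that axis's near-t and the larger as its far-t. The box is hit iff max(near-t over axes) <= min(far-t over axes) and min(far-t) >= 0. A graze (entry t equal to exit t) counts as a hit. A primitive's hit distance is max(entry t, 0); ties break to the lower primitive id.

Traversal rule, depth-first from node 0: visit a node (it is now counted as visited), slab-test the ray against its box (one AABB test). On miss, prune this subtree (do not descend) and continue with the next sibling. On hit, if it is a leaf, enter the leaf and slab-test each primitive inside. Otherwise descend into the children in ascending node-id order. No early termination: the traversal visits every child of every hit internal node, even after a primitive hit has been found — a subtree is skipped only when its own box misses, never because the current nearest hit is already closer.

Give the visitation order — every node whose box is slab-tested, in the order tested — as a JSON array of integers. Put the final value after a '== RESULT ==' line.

Walk:
N0 x:[107/3,149/3] y:[107/3,149/3] z:[30,66] -> hit [107/3,149/3], descend [1, 2, 4, 6]
  N1 x:[107/3,116/3] y:[107/3,142/3] z:[36,66] -> hit [36,116/3], descend [3, 5]
    N3 x:[107/3,115/3] y:[107/3,112/3] z:[36,66] -> hit [36,112/3] leaf, test {P1(miss), P8@t=109/3}
    N5 x:[112/3,116/3] y:[137/3,142/3] z:[49,50] -> miss, prune
  N2 x:[113/3,119/3] y:[47,149/3] z:[30,59] -> miss, prune
  N4 x:[134/3,149/3] y:[133/3,47] z:[47,65] -> hit [47,47] leaf, test {P2(miss), P10(miss)}
  N6 x:[128/3,140/3] y:[110/3,44] z:[43,65] -> hit [43,44], descend [8, 9]
    N8 x:[128/3,130/3] y:[43,44] z:[43,49] -> hit [43,130/3] leaf, test {P4@t=43}
    N9 x:[44,140/3] y:[110/3,116/3] z:[59,65] -> miss, prune

9 AABB tests over nodes [0, 1, 3, 5, 2, 4, 6, 8, 9]; 3 leaves entered; closest P8.

== RESULT ==
[0, 1, 3, 5, 2, 4, 6, 8, 9]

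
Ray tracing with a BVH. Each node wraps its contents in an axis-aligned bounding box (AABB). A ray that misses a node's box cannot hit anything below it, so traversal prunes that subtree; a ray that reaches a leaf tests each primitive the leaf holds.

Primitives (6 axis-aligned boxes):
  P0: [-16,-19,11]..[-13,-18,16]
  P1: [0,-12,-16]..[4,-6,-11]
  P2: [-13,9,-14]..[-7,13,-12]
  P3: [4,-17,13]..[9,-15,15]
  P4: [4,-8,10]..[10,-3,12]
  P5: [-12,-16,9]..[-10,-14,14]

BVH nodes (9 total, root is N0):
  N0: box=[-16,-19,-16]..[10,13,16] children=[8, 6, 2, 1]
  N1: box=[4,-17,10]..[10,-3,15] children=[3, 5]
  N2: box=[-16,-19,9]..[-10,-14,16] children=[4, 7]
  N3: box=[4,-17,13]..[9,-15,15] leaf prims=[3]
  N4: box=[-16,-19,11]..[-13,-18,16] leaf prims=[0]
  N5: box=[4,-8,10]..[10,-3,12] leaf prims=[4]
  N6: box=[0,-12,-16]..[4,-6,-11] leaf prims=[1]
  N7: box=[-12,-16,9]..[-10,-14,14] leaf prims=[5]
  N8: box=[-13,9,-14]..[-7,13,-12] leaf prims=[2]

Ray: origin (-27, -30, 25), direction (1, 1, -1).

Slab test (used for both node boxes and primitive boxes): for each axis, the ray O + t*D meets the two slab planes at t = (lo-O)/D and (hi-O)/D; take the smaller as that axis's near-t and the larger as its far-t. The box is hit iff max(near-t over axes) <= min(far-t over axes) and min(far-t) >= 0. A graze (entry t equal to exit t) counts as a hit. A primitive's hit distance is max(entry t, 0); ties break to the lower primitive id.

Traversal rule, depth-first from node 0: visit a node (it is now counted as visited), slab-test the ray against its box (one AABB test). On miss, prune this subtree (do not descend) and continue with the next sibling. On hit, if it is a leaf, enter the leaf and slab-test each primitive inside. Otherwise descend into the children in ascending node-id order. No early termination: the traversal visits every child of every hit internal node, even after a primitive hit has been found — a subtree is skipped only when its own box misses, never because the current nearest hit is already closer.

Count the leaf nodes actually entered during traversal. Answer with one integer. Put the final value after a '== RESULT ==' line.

Walk:
N0 x:[11,37] y:[11,43] z:[9,41] -> hit [11,37], descend [1, 2, 6, 8]
  N1 x:[31,37] y:[13,27] z:[10,15] -> miss, prune
  N2 x:[11,17] y:[11,16] z:[9,16] -> hit [11,16], descend [4, 7]
    N4 x:[11,14] y:[11,12] z:[9,14] -> hit [11,12] leaf, test {P0@t=11}
    N7 x:[15,17] y:[14,16] z:[11,16] -> hit [15,16] leaf, test {P5@t=15}
  N6 x:[27,31] y:[18,24] z:[36,41] -> miss, prune
  N8 x:[14,20] y:[39,43] z:[37,39] -> miss, prune

Visited [0, 1, 2, 4, 7, 6, 8]. Tests: 7 box, 2 leaf. Nearest: P0.

== RESULT ==
2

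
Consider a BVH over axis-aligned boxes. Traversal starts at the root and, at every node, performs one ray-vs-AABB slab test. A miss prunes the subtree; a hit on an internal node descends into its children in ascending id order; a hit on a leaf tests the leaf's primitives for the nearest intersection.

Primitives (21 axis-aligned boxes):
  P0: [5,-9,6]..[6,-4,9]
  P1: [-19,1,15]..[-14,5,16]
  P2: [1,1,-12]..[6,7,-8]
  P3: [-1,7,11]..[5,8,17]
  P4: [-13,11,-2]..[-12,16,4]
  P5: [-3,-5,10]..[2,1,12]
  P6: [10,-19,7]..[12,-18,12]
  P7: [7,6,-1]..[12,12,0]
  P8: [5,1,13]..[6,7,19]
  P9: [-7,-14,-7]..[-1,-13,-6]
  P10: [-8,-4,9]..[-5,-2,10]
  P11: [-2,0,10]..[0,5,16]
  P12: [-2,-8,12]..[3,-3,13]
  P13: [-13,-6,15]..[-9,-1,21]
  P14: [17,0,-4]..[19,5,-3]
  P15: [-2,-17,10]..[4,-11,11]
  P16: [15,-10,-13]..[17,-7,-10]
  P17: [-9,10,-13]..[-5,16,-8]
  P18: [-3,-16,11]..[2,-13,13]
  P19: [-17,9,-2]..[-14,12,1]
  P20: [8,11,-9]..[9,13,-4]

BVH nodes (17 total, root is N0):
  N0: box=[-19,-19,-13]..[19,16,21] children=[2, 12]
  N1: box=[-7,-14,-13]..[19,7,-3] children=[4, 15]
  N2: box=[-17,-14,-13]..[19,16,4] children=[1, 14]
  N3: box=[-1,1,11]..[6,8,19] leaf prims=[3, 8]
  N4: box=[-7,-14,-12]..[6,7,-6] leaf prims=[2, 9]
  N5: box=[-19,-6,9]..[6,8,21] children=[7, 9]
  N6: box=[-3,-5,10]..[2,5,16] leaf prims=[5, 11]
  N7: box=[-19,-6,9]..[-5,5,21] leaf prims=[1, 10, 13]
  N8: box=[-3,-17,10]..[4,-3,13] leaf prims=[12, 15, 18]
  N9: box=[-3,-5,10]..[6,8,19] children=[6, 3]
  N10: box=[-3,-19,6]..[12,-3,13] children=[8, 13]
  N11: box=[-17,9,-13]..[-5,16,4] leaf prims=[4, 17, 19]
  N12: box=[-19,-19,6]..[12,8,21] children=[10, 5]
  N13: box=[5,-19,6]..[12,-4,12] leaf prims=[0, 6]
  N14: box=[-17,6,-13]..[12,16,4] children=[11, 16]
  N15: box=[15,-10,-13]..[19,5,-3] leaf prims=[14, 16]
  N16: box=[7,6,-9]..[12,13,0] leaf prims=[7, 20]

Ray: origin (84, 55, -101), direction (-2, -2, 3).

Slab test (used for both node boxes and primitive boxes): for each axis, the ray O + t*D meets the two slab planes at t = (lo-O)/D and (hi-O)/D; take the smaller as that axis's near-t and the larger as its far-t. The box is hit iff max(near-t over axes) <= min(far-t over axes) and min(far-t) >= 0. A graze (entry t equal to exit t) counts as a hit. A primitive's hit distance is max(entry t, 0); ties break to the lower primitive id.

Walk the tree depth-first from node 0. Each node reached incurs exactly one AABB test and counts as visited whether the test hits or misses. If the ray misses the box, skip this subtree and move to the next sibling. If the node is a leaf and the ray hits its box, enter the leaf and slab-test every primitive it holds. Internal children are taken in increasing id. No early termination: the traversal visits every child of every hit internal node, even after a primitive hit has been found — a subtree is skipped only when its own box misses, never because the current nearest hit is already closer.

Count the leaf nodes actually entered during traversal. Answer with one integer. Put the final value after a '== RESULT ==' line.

Trace the traversal:
N0 x:[65/2,103/2] y:[39/2,37] z:[88/3,122/3] -> hit [65/2,37], descend [2, 12]
  N2 x:[65/2,101/2] y:[39/2,69/2] z:[88/3,35] -> hit [65/2,69/2], descend [1, 14]
    N1 x:[65/2,91/2] y:[24,69/2] z:[88/3,98/3] -> hit [65/2,98/3], descend [4, 15]
      N4 x:[39,91/2] y:[24,69/2] z:[89/3,95/3] -> miss, prune
      N15 x:[65/2,69/2] y:[25,65/2] z:[88/3,98/3] -> hit [65/2,65/2] leaf, test {P14(miss), P16(miss)}
    N14 x:[36,101/2] y:[39/2,49/2] z:[88/3,35] -> miss, prune
  N12 x:[36,103/2] y:[47/2,37] z:[107/3,122/3] -> hit [36,37], descend [5, 10]
    N5 x:[39,103/2] y:[47/2,61/2] z:[110/3,122/3] -> miss, prune
    N10 x:[36,87/2] y:[29,37] z:[107/3,38] -> hit [36,37], descend [8, 13]
      N8 x:[40,87/2] y:[29,36] z:[37,38] -> miss, prune
      N13 x:[36,79/2] y:[59/2,37] z:[107/3,113/3] -> hit [36,37] leaf, test {P0(miss), P6@t=73/2}

Summary -> nodes [0, 2, 1, 4, 15, 14, 12, 5, 10, 8, 13]; box-tests=11; leaf-entries=2; first=P6

== RESULT ==
2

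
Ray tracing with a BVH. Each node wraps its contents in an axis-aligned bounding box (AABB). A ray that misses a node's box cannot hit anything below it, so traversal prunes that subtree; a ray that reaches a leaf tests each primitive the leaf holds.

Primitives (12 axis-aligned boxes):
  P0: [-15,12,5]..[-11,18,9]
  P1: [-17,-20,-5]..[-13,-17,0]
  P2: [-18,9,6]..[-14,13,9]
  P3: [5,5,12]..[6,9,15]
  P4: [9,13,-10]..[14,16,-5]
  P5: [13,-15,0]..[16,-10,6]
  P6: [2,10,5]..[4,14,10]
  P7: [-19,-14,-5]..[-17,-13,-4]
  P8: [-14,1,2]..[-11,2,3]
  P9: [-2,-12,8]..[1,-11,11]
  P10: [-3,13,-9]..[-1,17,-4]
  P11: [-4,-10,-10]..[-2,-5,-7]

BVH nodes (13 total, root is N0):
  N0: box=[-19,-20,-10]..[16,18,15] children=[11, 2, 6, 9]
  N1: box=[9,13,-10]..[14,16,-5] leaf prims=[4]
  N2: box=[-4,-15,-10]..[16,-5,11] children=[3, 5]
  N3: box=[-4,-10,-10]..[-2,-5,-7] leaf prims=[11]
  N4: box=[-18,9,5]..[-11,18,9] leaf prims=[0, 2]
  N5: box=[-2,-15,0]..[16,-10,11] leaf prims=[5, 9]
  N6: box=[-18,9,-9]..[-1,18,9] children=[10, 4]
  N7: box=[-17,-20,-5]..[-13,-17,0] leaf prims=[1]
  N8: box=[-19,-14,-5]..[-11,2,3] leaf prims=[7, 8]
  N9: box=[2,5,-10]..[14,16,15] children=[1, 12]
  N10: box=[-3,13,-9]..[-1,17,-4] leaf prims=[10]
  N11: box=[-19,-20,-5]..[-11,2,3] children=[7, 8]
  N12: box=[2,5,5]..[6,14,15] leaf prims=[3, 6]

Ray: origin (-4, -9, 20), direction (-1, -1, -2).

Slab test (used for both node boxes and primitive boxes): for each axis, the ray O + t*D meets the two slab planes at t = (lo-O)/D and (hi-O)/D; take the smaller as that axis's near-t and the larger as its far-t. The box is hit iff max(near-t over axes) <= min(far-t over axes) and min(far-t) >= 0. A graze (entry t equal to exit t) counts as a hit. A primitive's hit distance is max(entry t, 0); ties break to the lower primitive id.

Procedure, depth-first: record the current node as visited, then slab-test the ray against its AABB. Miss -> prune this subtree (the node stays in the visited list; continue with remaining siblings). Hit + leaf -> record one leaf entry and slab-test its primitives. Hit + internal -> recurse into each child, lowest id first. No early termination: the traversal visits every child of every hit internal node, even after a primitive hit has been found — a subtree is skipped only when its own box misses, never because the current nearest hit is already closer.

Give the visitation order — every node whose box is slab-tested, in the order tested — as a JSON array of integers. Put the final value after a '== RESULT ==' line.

Trace the traversal:
N0 x:[-20,15] y:[-27,11] z:[5/2,15] -> hit [5/2,11], descend [2, 6, 9, 11]
  N2 x:[-20,0] y:[-4,6] z:[9/2,15] -> miss, prune
  N6 x:[-3,14] y:[-27,-18] z:[11/2,29/2] -> miss, prune
  N9 x:[-18,-6] y:[-25,-14] z:[5/2,15] -> miss, prune
  N11 x:[7,15] y:[-11,11] z:[17/2,25/2] -> hit [17/2,11], descend [7, 8]
    N7 x:[9,13] y:[8,11] z:[10,25/2] -> hit [10,11] leaf, test {P1@t=10}
    N8 x:[7,15] y:[-11,5] z:[17/2,25/2] -> miss, prune

Visited [0, 2, 6, 9, 11, 7, 8]. Tests: 7 box, 1 leaf. Nearest: P1.

== RESULT ==
[0, 2, 6, 9, 11, 7, 8]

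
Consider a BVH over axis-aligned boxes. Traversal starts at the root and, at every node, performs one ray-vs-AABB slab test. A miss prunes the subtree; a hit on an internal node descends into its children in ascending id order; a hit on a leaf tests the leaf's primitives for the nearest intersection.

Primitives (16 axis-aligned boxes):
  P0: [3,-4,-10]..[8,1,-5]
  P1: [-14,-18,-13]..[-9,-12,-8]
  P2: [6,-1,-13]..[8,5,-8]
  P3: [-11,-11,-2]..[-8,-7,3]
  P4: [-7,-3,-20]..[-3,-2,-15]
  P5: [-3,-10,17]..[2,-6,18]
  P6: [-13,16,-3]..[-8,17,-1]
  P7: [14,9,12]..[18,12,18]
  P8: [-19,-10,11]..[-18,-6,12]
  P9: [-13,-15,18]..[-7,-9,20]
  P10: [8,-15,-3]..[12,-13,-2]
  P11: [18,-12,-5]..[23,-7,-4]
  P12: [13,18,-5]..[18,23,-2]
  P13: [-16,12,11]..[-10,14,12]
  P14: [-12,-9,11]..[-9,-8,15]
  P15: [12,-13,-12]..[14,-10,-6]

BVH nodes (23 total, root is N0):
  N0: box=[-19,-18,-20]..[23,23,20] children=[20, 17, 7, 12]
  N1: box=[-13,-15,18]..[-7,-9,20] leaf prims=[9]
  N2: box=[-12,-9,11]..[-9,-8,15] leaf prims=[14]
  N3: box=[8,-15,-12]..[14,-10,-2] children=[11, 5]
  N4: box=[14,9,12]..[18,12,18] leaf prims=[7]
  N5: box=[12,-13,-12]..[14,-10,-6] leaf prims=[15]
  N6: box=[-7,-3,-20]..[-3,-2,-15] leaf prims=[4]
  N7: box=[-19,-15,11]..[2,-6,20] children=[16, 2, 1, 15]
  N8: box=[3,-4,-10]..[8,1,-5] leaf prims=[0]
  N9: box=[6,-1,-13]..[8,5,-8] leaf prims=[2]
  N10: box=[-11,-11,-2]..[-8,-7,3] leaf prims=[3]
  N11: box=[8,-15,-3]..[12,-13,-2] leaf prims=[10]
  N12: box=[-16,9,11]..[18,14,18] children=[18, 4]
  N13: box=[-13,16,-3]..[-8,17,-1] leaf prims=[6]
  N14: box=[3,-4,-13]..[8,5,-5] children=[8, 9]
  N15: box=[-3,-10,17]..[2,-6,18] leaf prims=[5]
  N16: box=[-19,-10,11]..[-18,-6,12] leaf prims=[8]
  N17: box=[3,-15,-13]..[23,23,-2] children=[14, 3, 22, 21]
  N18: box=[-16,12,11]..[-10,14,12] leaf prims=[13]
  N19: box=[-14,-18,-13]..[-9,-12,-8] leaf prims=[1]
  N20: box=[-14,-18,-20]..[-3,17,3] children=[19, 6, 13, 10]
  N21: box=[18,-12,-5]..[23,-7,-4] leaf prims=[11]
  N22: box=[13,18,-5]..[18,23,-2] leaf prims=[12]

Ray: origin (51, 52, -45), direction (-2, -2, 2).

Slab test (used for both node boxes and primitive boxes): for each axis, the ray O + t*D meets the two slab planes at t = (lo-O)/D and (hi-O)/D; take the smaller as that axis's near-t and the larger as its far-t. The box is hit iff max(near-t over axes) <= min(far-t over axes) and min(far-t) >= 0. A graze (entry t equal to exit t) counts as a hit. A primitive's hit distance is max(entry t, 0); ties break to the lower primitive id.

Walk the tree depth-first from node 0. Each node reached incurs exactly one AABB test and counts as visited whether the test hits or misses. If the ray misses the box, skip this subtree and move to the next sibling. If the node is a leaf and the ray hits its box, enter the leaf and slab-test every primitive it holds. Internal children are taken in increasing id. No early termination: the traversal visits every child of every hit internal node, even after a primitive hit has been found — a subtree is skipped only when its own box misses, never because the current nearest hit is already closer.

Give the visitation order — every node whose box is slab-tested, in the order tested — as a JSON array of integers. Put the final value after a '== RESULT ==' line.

Trace the traversal:
N0 x:[14,35] y:[29/2,35] z:[25/2,65/2] -> hit [29/2,65/2], descend [7, 12, 17, 20]
  N7 x:[49/2,35] y:[29,67/2] z:[28,65/2] -> hit [29,65/2], descend [1, 2, 15, 16]
    N1 x:[29,32] y:[61/2,67/2] z:[63/2,65/2] -> hit [63/2,32] leaf, test {P9@t=63/2}
    N2 x:[30,63/2] y:[30,61/2] z:[28,30] -> hit [30,30] leaf, test {P14@t=30}
    N15 x:[49/2,27] y:[29,31] z:[31,63/2] -> miss, prune
    N16 x:[69/2,35] y:[29,31] z:[28,57/2] -> miss, prune
  N12 x:[33/2,67/2] y:[19,43/2] z:[28,63/2] -> miss, prune
  N17 x:[14,24] y:[29/2,67/2] z:[16,43/2] -> hit [16,43/2], descend [3, 14, 21, 22]
    N3 x:[37/2,43/2] y:[31,67/2] z:[33/2,43/2] -> miss, prune
    N14 x:[43/2,24] y:[47/2,28] z:[16,20] -> miss, prune
    N21 x:[14,33/2] y:[59/2,32] z:[20,41/2] -> miss, prune
    N22 x:[33/2,19] y:[29/2,17] z:[20,43/2] -> miss, prune
  N20 x:[27,65/2] y:[35/2,35] z:[25/2,24] -> miss, prune

Summary -> nodes [0, 7, 1, 2, 15, 16, 12, 17, 3, 14, 21, 22, 20]; box-tests=13; leaf-entries=2; first=P14

== RESULT ==
[0, 7, 1, 2, 15, 16, 12, 17, 3, 14, 21, 22, 20]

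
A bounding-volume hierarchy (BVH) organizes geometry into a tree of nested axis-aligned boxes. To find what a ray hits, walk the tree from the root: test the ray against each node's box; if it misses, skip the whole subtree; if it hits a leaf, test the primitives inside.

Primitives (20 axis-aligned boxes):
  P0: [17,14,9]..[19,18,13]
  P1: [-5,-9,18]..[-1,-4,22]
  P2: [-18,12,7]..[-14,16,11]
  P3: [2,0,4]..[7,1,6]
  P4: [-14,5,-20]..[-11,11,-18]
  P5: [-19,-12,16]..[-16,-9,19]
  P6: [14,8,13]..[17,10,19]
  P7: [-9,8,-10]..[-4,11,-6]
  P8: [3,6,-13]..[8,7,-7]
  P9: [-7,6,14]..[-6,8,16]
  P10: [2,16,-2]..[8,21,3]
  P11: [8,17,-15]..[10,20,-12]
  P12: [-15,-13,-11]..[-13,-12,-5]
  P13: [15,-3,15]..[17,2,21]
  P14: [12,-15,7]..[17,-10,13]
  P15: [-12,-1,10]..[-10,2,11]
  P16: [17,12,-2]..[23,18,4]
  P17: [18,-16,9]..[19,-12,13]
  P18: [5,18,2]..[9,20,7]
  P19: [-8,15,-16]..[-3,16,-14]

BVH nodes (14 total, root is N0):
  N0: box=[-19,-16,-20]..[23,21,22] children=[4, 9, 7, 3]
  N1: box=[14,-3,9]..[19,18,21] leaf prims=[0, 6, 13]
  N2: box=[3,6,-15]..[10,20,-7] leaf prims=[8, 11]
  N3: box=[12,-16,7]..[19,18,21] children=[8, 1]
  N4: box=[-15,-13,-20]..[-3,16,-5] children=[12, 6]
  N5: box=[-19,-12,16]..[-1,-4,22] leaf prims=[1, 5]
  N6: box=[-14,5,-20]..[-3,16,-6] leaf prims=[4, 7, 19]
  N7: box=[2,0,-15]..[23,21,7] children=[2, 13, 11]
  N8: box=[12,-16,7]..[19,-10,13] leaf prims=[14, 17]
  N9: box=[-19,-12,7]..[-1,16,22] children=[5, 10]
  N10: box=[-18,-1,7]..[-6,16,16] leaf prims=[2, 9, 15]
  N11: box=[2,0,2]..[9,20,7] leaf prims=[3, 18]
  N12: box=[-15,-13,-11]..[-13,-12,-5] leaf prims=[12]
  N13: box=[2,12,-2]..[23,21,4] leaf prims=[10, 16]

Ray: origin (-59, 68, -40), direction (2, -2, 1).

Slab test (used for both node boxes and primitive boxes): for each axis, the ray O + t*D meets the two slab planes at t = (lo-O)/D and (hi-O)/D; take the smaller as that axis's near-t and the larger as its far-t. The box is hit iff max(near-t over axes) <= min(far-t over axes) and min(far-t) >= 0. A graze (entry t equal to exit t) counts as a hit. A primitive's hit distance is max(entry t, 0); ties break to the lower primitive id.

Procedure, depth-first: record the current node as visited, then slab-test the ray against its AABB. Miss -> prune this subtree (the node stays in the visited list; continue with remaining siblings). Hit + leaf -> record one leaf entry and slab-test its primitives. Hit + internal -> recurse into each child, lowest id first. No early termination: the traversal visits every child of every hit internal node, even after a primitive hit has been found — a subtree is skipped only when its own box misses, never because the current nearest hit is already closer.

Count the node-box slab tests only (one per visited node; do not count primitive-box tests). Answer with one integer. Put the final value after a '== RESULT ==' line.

Trace the traversal:
N0 x:[20,41] y:[47/2,42] z:[20,62] -> hit [47/2,41], descend [3, 4, 7, 9]
  N3 x:[71/2,39] y:[25,42] z:[47,61] -> miss, prune
  N4 x:[22,28] y:[26,81/2] z:[20,35] -> hit [26,28], descend [6, 12]
    N6 x:[45/2,28] y:[26,63/2] z:[20,34] -> hit [26,28] leaf, test {P4(miss), P7(miss), P19@t=26}
    N12 x:[22,23] y:[40,81/2] z:[29,35] -> miss, prune
  N7 x:[61/2,41] y:[47/2,34] z:[25,47] -> hit [61/2,34], descend [2, 11, 13]
    N2 x:[31,69/2] y:[24,31] z:[25,33] -> hit [31,31] leaf, test {P8@t=31, P11(miss)}
    N11 x:[61/2,34] y:[24,34] z:[42,47] -> miss, prune
    N13 x:[61/2,41] y:[47/2,28] z:[38,44] -> miss, prune
  N9 x:[20,29] y:[26,40] z:[47,62] -> miss, prune

order=[0, 3, 4, 6, 12, 7, 2, 11, 13, 9]  |boxes|=10  |leaves|=2  hit=P19

== RESULT ==
10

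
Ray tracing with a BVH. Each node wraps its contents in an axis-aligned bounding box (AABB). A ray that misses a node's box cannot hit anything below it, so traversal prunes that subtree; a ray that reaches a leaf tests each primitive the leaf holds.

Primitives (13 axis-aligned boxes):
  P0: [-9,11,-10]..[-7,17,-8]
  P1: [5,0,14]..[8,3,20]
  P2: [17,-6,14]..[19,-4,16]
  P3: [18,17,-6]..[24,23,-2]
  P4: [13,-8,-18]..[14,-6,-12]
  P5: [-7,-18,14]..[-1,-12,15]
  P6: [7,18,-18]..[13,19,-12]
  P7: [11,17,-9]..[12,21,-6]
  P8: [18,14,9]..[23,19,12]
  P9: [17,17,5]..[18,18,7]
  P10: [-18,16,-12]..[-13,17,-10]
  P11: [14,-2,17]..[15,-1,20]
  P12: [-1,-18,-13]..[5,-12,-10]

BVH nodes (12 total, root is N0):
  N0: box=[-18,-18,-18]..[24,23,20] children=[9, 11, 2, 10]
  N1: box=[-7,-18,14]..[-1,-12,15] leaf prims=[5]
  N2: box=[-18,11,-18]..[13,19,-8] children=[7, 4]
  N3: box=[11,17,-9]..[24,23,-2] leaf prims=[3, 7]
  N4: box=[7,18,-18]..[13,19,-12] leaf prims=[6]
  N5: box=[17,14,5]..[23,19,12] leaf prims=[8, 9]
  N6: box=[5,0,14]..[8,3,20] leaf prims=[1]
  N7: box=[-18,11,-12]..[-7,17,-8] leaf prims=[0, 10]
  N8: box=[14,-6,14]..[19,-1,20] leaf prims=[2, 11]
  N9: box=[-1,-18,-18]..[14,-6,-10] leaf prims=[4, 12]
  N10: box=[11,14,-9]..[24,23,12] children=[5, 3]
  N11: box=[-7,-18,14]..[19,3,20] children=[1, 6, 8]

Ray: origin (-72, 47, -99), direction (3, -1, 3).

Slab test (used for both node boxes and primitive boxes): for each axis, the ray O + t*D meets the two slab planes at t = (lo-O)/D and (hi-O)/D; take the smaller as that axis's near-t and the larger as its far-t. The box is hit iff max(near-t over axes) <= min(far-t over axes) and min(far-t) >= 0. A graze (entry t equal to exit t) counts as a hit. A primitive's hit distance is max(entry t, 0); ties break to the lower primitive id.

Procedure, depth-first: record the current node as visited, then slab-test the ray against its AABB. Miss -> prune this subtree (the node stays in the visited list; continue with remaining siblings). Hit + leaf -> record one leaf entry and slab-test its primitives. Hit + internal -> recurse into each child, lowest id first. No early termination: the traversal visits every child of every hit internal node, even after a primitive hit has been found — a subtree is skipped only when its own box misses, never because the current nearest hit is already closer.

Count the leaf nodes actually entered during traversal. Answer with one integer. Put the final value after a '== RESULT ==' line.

Traverse from the root:
N0 x:[18,32] y:[24,65] z:[27,119/3] -> hit [27,32], descend [2, 9, 10, 11]
  N2 x:[18,85/3] y:[28,36] z:[27,91/3] -> hit [28,85/3], descend [4, 7]
    N4 x:[79/3,85/3] y:[28,29] z:[27,29] -> hit [28,85/3] leaf, test {P6@t=28}
    N7 x:[18,65/3] y:[30,36] z:[29,91/3] -> miss, prune
  N9 x:[71/3,86/3] y:[53,65] z:[27,89/3] -> miss, prune
  N10 x:[83/3,32] y:[24,33] z:[30,37] -> hit [30,32], descend [3, 5]
    N3 x:[83/3,32] y:[24,30] z:[30,97/3] -> hit [30,30] leaf, test {P3(miss), P7(miss)}
    N5 x:[89/3,95/3] y:[28,33] z:[104/3,37] -> miss, prune
  N11 x:[65/3,91/3] y:[44,65] z:[113/3,119/3] -> miss, prune

9 AABB tests over nodes [0, 2, 4, 7, 9, 10, 3, 5, 11]; 2 leaves entered; closest P6.

== RESULT ==
2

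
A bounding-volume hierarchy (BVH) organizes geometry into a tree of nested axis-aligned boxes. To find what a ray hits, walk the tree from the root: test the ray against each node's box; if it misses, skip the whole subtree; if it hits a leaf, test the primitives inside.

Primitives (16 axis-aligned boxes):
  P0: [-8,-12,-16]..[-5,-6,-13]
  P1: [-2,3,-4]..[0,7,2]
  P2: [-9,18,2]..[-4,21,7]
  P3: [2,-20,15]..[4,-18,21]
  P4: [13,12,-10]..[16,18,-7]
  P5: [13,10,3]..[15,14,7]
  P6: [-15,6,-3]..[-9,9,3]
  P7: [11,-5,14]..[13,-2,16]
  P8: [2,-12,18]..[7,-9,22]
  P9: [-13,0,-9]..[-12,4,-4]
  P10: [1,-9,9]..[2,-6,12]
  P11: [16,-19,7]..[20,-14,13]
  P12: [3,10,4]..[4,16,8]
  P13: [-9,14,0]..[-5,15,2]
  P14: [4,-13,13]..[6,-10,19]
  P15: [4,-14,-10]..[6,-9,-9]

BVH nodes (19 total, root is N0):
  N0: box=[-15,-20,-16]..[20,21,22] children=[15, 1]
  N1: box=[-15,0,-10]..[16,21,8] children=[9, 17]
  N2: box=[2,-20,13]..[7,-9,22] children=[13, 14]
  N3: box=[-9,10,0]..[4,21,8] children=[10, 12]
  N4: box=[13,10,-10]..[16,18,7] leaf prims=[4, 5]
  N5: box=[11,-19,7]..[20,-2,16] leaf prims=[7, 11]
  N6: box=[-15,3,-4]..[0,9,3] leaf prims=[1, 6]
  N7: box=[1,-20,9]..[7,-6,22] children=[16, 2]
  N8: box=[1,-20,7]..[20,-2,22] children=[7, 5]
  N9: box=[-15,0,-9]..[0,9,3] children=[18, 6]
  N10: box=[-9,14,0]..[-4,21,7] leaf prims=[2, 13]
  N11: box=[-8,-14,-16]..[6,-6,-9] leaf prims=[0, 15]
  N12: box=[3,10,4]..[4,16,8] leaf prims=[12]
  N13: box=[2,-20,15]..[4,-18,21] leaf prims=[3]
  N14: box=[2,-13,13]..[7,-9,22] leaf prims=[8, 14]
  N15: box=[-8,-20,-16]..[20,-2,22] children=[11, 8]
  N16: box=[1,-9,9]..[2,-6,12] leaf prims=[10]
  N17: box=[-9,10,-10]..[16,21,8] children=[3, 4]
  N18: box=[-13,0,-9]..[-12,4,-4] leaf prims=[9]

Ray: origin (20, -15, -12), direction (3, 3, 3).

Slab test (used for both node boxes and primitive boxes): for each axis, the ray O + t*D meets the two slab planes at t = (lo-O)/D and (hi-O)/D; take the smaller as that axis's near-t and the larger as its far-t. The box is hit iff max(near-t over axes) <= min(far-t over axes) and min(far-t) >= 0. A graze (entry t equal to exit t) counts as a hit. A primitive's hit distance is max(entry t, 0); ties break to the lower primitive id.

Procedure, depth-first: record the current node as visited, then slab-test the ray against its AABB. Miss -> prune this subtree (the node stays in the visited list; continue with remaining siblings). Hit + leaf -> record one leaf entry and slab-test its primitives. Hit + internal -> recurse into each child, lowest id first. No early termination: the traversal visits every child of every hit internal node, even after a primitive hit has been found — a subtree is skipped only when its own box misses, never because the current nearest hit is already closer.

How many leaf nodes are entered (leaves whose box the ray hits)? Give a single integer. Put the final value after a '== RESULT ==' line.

Traverse from the root:
N0 x:[-35/3,0] y:[-5/3,12] z:[-4/3,34/3] -> hit [-4/3,0], descend [1, 15]
  N1 x:[-35/3,-4/3] y:[5,12] z:[2/3,20/3] -> miss, prune
  N15 x:[-28/3,0] y:[-5/3,13/3] z:[-4/3,34/3] -> hit [-4/3,0], descend [8, 11]
    N8 x:[-19/3,0] y:[-5/3,13/3] z:[19/3,34/3] -> miss, prune
    N11 x:[-28/3,-14/3] y:[1/3,3] z:[-4/3,1] -> miss, prune

order=[0, 1, 15, 8, 11]  |boxes|=5  |leaves|=0  hit=miss

== RESULT ==
0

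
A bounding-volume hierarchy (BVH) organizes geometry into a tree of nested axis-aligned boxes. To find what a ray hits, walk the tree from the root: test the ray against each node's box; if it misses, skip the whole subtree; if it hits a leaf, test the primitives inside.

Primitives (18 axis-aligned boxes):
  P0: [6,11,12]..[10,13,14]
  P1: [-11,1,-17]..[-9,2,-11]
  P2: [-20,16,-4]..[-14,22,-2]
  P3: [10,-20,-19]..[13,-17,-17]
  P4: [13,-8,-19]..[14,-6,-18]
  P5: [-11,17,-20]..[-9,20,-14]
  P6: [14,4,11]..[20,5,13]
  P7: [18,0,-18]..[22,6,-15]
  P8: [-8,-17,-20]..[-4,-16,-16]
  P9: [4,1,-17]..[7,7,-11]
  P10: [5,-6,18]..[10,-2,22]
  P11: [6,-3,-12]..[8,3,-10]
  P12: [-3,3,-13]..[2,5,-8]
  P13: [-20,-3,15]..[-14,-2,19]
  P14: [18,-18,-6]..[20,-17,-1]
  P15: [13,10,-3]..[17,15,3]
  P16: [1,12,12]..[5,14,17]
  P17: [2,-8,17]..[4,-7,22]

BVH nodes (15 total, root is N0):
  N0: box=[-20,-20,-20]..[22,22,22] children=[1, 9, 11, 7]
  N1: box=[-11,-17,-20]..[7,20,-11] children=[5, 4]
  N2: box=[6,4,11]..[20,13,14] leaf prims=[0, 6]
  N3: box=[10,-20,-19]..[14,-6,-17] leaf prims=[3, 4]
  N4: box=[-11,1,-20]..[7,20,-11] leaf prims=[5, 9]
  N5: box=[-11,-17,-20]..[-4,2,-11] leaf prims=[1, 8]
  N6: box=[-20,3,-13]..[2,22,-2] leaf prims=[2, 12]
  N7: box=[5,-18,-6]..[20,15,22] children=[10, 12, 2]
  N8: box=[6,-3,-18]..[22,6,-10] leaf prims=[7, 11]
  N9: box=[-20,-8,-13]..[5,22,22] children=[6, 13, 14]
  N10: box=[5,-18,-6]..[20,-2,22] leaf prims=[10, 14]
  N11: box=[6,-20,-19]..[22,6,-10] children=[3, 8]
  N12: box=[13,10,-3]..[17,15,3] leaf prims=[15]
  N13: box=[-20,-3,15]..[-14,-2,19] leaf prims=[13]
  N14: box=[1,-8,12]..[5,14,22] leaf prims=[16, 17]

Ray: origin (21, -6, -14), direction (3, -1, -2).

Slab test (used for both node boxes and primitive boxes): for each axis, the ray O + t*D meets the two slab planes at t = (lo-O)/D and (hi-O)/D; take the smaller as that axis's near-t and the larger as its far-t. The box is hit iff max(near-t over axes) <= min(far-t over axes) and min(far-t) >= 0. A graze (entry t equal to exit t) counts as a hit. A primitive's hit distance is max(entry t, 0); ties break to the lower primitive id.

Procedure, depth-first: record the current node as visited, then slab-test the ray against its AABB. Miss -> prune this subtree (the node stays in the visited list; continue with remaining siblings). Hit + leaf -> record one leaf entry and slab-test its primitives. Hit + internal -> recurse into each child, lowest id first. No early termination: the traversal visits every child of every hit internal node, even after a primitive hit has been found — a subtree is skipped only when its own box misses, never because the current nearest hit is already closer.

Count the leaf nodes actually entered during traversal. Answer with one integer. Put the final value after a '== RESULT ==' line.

Traverse from the root:
N0 x:[-41/3,1/3] y:[-28,14] z:[-18,3] -> hit [-41/3,1/3], descend [1, 7, 9, 11]
  N1 x:[-32/3,-14/3] y:[-26,11] z:[-3/2,3] -> miss, prune
  N7 x:[-16/3,-1/3] y:[-21,12] z:[-18,-4] -> miss, prune
  N9 x:[-41/3,-16/3] y:[-28,2] z:[-18,-1/2] -> miss, prune
  N11 x:[-5,1/3] y:[-12,14] z:[-2,5/2] -> hit [-2,1/3], descend [3, 8]
    N3 x:[-11/3,-7/3] y:[0,14] z:[3/2,5/2] -> miss, prune
    N8 x:[-5,1/3] y:[-12,-3] z:[-2,2] -> miss, prune

order=[0, 1, 7, 9, 11, 3, 8]  |boxes|=7  |leaves|=0  hit=miss

== RESULT ==
0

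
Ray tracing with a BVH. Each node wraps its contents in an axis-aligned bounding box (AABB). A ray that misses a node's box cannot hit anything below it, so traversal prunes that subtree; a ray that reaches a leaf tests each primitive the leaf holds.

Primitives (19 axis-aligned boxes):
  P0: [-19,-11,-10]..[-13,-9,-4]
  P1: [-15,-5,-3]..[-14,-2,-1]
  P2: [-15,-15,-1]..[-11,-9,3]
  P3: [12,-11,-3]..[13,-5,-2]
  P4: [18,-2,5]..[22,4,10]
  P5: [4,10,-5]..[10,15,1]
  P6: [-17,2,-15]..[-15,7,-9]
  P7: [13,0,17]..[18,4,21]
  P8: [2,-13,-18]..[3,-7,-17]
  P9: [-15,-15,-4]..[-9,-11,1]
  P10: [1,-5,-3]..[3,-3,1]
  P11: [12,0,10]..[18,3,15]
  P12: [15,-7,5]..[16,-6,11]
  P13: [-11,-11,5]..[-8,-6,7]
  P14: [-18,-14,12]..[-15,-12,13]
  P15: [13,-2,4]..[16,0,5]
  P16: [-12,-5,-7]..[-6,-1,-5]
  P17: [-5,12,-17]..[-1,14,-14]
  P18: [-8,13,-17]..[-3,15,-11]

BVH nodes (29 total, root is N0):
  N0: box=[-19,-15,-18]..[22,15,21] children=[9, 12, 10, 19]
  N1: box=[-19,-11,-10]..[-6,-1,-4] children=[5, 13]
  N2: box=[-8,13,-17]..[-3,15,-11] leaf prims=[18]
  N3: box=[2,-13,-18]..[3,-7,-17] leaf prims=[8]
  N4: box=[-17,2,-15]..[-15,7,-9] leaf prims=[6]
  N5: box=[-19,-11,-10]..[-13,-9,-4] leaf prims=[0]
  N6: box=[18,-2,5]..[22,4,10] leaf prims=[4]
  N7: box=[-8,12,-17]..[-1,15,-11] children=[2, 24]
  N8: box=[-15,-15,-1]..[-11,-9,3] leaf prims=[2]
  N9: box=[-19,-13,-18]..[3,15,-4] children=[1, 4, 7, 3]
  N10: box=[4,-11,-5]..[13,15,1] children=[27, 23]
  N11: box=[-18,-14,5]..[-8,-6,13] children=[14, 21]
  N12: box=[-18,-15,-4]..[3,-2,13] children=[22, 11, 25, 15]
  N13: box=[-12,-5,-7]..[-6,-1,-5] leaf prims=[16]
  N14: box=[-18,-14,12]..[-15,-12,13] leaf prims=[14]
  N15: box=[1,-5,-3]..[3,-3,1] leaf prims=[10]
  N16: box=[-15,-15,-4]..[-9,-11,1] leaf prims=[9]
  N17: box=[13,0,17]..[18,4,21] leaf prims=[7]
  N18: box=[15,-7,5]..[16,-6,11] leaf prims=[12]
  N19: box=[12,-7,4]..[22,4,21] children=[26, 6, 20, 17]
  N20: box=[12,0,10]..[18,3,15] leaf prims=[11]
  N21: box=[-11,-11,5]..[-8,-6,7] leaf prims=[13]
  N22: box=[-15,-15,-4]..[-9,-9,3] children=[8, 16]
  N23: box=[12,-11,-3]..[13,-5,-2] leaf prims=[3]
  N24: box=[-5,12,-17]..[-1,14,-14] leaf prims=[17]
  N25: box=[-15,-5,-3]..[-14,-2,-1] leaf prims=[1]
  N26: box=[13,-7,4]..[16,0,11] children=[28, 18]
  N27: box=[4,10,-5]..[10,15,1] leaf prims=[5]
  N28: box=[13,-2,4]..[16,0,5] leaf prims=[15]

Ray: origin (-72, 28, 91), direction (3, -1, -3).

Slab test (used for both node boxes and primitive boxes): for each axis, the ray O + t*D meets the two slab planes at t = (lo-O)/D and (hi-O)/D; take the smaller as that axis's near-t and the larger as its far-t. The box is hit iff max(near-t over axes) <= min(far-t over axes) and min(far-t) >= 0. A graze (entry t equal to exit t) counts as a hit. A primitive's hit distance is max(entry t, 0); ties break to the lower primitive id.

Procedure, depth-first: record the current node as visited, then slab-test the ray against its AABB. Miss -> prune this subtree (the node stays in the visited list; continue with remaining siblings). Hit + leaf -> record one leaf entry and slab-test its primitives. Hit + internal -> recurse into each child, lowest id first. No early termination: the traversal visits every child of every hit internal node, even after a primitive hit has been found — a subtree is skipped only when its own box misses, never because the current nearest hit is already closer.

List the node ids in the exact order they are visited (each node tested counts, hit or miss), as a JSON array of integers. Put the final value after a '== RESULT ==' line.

Trace the traversal:
N0 x:[53/3,94/3] y:[13,43] z:[70/3,109/3] -> hit [70/3,94/3], descend [9, 10, 12, 19]
  N9 x:[53/3,25] y:[13,41] z:[95/3,109/3] -> miss, prune
  N10 x:[76/3,85/3] y:[13,39] z:[30,32] -> miss, prune
  N12 x:[18,25] y:[30,43] z:[26,95/3] -> miss, prune
  N19 x:[28,94/3] y:[24,35] z:[70/3,29] -> hit [28,29], descend [6, 17, 20, 26]
    N6 x:[30,94/3] y:[24,30] z:[27,86/3] -> miss, prune
    N17 x:[85/3,30] y:[24,28] z:[70/3,74/3] -> miss, prune
    N20 x:[28,30] y:[25,28] z:[76/3,27] -> miss, prune
    N26 x:[85/3,88/3] y:[28,35] z:[80/3,29] -> hit [85/3,29], descend [18, 28]
      N18 x:[29,88/3] y:[34,35] z:[80/3,86/3] -> miss, prune
      N28 x:[85/3,88/3] y:[28,30] z:[86/3,29] -> hit [86/3,29] leaf, test {P15@t=86/3}

Visited [0, 9, 10, 12, 19, 6, 17, 20, 26, 18, 28]. Tests: 11 box, 1 leaf. Nearest: P15.

== RESULT ==
[0, 9, 10, 12, 19, 6, 17, 20, 26, 18, 28]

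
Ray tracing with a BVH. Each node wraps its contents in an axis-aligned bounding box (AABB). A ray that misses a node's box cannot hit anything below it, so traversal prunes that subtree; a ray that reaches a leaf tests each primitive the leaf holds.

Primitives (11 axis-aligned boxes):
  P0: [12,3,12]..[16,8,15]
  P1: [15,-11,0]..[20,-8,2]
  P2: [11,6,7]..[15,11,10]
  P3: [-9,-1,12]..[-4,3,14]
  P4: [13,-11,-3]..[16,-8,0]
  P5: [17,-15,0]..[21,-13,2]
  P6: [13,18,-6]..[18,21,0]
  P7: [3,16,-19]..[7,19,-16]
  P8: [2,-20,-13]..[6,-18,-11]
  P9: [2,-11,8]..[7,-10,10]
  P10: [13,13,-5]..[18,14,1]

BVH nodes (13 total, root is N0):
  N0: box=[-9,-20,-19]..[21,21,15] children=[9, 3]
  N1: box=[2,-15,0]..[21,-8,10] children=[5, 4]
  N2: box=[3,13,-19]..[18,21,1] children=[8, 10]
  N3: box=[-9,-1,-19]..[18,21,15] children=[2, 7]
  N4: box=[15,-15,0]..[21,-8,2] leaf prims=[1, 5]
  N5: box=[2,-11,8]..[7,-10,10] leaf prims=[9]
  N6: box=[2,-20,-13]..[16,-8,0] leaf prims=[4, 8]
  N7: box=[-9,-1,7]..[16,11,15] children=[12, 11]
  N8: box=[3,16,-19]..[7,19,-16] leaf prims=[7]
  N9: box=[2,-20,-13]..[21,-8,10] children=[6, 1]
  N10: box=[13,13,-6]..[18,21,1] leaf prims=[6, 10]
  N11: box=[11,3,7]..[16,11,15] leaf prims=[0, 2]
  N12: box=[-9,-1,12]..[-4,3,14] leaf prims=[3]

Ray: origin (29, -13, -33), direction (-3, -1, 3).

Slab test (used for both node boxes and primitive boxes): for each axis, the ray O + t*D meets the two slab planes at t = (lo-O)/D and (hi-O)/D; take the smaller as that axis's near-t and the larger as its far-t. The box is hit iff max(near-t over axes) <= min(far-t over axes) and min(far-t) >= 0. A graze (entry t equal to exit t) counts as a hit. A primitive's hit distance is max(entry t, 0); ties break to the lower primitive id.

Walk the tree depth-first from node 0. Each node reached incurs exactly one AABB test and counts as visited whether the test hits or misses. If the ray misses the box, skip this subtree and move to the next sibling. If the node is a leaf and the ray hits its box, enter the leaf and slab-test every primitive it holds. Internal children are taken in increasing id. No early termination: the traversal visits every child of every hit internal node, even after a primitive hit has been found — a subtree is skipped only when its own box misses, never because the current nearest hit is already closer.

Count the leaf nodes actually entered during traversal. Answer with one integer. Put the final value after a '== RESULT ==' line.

Walk:
N0 x:[8/3,38/3] y:[-34,7] z:[14/3,16] -> hit [14/3,7], descend [3, 9]
  N3 x:[11/3,38/3] y:[-34,-12] z:[14/3,16] -> miss, prune
  N9 x:[8/3,9] y:[-5,7] z:[20/3,43/3] -> hit [20/3,7], descend [1, 6]
    N1 x:[8/3,9] y:[-5,2] z:[11,43/3] -> miss, prune
    N6 x:[13/3,9] y:[-5,7] z:[20/3,11] -> hit [20/3,7] leaf, test {P4(miss), P8(miss)}

5 AABB tests over nodes [0, 3, 9, 1, 6]; 1 leaf entered; closest miss.

== RESULT ==
1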